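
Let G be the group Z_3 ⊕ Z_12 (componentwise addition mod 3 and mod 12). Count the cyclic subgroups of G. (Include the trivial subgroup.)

A cyclic subgroup of order d is generated by each of its φ(d) elements of order d, so the cyclic subgroups of order d number (#elements of order d)/φ(d).
Cyclic subgroups by order — order 1: 1; order 2: 1; order 3: 4; order 4: 1; order 6: 4; order 12: 4.
Total: 15.

15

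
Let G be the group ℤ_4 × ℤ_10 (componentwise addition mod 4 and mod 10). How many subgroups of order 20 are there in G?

|G| = 40 and 20 | 40, so subgroups of order 20 are possible by Lagrange.
The subgroups of order 20 are: {(0,0), (0,1), (0,2), (0,3), (0,4), (0,5), (0,6), (0,7), (0,8), (0,9), (2,0), (2,1), (2,2), (2,3), (2,4), (2,5), (2,6), (2,7), (2,8), (2,9)}; {(0,0), (0,2), (0,4), (0,6), (0,8), (1,0), (1,2), (1,4), (1,6), (1,8), (2,0), (2,2), (2,4), (2,6), (2,8), (3,0), (3,2), (3,4), (3,6), (3,8)}; {(0,0), (0,2), (0,4), (0,6), (0,8), (1,1), (1,3), (1,5), (1,7), (1,9), (2,0), (2,2), (2,4), (2,6), (2,8), (3,1), (3,3), (3,5), (3,7), (3,9)}.
So G has 3 subgroups of order 20.

3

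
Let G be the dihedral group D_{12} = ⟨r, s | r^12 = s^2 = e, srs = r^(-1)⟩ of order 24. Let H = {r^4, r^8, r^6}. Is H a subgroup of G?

No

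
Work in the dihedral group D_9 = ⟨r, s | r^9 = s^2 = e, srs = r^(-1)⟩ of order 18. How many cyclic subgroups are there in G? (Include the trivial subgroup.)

Group the elements of G by the cyclic subgroup they generate; each cyclic subgroup of order d accounts for φ(d) elements.
Cyclic subgroups by order — order 1: 1; order 2: 9; order 3: 1; order 9: 1.
Total: 12.

12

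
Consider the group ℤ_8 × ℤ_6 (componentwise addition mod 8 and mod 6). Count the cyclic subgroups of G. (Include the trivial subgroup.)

Each element a generates a cyclic subgroup ⟨a⟩; distinct elements may generate the same one (a cyclic group of order d has φ(d) generators).
Cyclic subgroups by order — order 1: 1; order 2: 3; order 3: 1; order 4: 2; order 6: 3; order 8: 2; order 12: 2; order 24: 2.
Total: 16.

16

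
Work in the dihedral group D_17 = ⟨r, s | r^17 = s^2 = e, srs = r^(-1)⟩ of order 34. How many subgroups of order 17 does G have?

|G| = 34 and 17 | 34, so subgroups of order 17 are possible by Lagrange.
The subgroups of order 17 are: {e, r, r^2, r^3, r^4, r^5, r^6, r^7, r^8, r^9, r^10, r^11, r^12, r^13, r^14, r^15, r^16}.
So G has 1 subgroup of order 17.

1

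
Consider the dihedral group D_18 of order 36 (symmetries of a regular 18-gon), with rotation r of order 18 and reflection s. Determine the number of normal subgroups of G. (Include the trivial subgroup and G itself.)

9

G has 45 subgroups. Checking conjugation-invariance by order — order 1: 1/1 normal; order 2: 1/19 normal; order 3: 1/1 normal; order 4: 0/9 normal; order 6: 1/7 normal; order 9: 1/1 normal; order 12: 0/3 normal; order 18: 3/3 normal; order 36: 1/1 normal.
Total normal subgroups: 9.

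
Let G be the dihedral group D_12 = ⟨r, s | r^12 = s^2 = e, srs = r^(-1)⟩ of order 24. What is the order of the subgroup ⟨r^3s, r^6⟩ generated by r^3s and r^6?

|⟨r^3s⟩| = 2 and |⟨r^6⟩| = 2, so |H| is a multiple of lcm(2, 2) = 2 and divides |G| = 24.
Closing under the operation: H = {e, r^6, r^3s, r^9s}, so |H| = 4.

4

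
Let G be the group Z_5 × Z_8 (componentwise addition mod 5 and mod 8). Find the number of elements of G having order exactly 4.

2

An element (a,b) has order lcm(ord(a), ord(b)); count pairs with lcm equal to 4.
Enumerating gives 2 such elements.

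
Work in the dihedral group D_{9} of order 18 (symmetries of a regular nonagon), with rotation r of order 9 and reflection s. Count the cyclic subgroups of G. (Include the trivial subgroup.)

12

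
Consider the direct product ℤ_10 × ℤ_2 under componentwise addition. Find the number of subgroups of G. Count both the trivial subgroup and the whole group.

|G| = 20, so by Lagrange every subgroup order divides 20. Divisors: 1, 2, 4, 5, 10, 20.
Subgroups by order — order 1: 1; order 2: 3; order 4: 1; order 5: 1; order 10: 3; order 20: 1.
Total: 1 + 3 + 1 + 1 + 3 + 1 = 10.

10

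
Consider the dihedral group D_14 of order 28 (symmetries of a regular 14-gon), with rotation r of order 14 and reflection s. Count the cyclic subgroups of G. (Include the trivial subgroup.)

Group the elements of G by the cyclic subgroup they generate; each cyclic subgroup of order d accounts for φ(d) elements.
Cyclic subgroups by order — order 1: 1; order 2: 15; order 7: 1; order 14: 1.
Total: 18.

18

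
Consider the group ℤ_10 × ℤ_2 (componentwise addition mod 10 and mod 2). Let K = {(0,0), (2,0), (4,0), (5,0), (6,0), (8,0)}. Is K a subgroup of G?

No

|K| = 6 does not divide |G| = 20, so by Lagrange K is not a subgroup.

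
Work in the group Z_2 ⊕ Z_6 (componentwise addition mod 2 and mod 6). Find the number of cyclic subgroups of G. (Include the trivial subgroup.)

Group the elements of G by the cyclic subgroup they generate; each cyclic subgroup of order d accounts for φ(d) elements.
Cyclic subgroups by order — order 1: 1; order 2: 3; order 3: 1; order 6: 3.
Total: 8.

8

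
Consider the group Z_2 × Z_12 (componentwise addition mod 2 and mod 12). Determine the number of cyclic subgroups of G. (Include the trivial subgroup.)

12

A cyclic subgroup of order d is generated by each of its φ(d) elements of order d, so the cyclic subgroups of order d number (#elements of order d)/φ(d).
Cyclic subgroups by order — order 1: 1; order 2: 3; order 3: 1; order 4: 2; order 6: 3; order 12: 2.
Total: 12.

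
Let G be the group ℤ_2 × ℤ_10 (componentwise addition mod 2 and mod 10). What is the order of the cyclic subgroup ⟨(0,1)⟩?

10

The order of (0,1) in Z_2 × Z_10 is lcm(ord(0) in Z_2, ord(1) in Z_10).
ord(0) = 1 and ord(1) = 10, so |⟨(0,1)⟩| = lcm(1, 10) = 10.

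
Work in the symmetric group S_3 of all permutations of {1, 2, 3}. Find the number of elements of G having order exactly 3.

The elements of order 3 are: (1 2 3), (1 3 2).
That's 2.

2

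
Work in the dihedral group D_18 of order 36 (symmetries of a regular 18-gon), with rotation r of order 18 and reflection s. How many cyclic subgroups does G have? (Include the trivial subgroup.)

24

Each element a generates a cyclic subgroup ⟨a⟩; distinct elements may generate the same one (a cyclic group of order d has φ(d) generators).
Cyclic subgroups by order — order 1: 1; order 2: 19; order 3: 1; order 6: 1; order 9: 1; order 18: 1.
Total: 24.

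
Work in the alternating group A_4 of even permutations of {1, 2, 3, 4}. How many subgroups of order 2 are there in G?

3

|G| = 12 and 2 | 12, so subgroups of order 2 are possible by Lagrange.
The subgroups of order 2 are: {e, (1 2)(3 4)}; {e, (1 3)(2 4)}; {e, (1 4)(2 3)}.
So G has 3 subgroups of order 2.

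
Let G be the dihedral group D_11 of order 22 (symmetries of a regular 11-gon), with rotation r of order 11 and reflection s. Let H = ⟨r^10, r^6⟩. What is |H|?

11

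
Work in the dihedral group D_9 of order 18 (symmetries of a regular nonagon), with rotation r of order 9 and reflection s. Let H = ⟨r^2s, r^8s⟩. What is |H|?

6

|⟨r^2s⟩| = 2 and |⟨r^8s⟩| = 2, so |H| is a multiple of lcm(2, 2) = 2 and divides |G| = 18.
Closing under the operation: H = {e, r^3, r^6, r^2s, r^5s, r^8s}, so |H| = 6.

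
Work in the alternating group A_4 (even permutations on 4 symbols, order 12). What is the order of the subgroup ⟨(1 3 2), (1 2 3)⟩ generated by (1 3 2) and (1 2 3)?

3

|⟨(1 3 2)⟩| = 3 and |⟨(1 2 3)⟩| = 3, so |H| is a multiple of lcm(3, 3) = 3 and divides |G| = 12.
Closing under the operation: H = {e, (1 2 3), (1 3 2)}, so |H| = 3.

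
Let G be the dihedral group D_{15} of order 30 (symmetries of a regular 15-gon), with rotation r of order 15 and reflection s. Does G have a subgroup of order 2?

2 | 30. A subgroup of order 2 is {e, r^10s}.

Yes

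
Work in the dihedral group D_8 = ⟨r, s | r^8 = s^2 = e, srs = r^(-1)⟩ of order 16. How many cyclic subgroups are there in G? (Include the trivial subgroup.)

Each element a generates a cyclic subgroup ⟨a⟩; distinct elements may generate the same one (a cyclic group of order d has φ(d) generators).
Cyclic subgroups by order — order 1: 1; order 2: 9; order 4: 1; order 8: 1.
Total: 12.

12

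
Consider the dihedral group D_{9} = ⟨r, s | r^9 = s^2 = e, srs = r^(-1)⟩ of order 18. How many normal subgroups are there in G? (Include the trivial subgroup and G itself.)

4

G has 16 subgroups. Checking conjugation-invariance by order — order 1: 1/1 normal; order 2: 0/9 normal; order 3: 1/1 normal; order 6: 0/3 normal; order 9: 1/1 normal; order 18: 1/1 normal.
Total normal subgroups: 4.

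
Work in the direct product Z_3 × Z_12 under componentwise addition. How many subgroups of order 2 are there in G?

1

|G| = 36 and 2 | 36, so subgroups of order 2 are possible by Lagrange.
The subgroups of order 2 are: {(0,0), (0,6)}.
So G has 1 subgroup of order 2.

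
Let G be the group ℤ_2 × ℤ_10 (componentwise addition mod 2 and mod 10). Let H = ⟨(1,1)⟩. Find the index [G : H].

2

|⟨(1,1)⟩| = 10 and |G| = 20.
By Lagrange, [G : H] = |G|/|H| = 20/10 = 2.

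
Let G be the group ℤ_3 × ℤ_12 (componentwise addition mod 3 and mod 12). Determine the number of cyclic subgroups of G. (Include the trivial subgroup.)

A cyclic subgroup of order d is generated by each of its φ(d) elements of order d, so the cyclic subgroups of order d number (#elements of order d)/φ(d).
Cyclic subgroups by order — order 1: 1; order 2: 1; order 3: 4; order 4: 1; order 6: 4; order 12: 4.
Total: 15.

15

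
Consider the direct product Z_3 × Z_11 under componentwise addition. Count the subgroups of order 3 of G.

1

|G| = 33 and 3 | 33, so subgroups of order 3 are possible by Lagrange.
The subgroups of order 3 are: {(0,0), (1,0), (2,0)}.
So G has 1 subgroup of order 3.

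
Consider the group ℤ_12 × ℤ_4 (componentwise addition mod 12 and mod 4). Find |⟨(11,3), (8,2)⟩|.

|⟨(11,3)⟩| = 12 and |⟨(8,2)⟩| = 6, so |H| is a multiple of lcm(12, 6) = 12 and divides |G| = 48.
Closing under the operation: H = {(0,0), (0,2), (1,1), (1,3), (2,0), (2,2), (3,1), (3,3), (4,0), (4,2), (5,1), (5,3), (6,0), (6,2), (7,1), (7,3), (8,0), (8,2), (9,1), (9,3), (10,0), (10,2), (11,1), (11,3)}, so |H| = 24.

24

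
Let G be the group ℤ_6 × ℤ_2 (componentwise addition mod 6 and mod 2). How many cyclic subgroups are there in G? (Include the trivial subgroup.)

Each element a generates a cyclic subgroup ⟨a⟩; distinct elements may generate the same one (a cyclic group of order d has φ(d) generators).
Cyclic subgroups by order — order 1: 1; order 2: 3; order 3: 1; order 6: 3.
Total: 8.

8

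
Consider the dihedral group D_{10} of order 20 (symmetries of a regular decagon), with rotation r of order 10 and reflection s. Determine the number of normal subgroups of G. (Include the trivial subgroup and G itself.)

7

G has 22 subgroups. Checking conjugation-invariance by order — order 1: 1/1 normal; order 2: 1/11 normal; order 4: 0/5 normal; order 5: 1/1 normal; order 10: 3/3 normal; order 20: 1/1 normal.
Total normal subgroups: 7.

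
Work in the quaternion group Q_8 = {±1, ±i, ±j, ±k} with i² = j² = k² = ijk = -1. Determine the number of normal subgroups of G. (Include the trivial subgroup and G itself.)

6

G has 6 subgroups. Checking conjugation-invariance by order — order 1: 1/1 normal; order 2: 1/1 normal; order 4: 3/3 normal; order 8: 1/1 normal.
Total normal subgroups: 6.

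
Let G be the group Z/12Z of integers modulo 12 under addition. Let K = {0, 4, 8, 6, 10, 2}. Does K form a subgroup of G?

Yes

|K| = 6 divides |G| = 12, consistent with Lagrange.
K contains the identity, every element's inverse is in K, and K is closed under +: it is a subgroup.
In fact K = ⟨2⟩.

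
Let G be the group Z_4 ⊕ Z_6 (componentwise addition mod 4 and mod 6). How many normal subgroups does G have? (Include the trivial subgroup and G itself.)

G is abelian, so every subgroup is normal.
G has 16 subgroups in total, hence 16 normal subgroups.

16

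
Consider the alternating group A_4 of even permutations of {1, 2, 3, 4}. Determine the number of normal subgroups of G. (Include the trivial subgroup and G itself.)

G has 10 subgroups. Checking conjugation-invariance by order — order 1: 1/1 normal; order 2: 0/3 normal; order 3: 0/4 normal; order 4: 1/1 normal; order 12: 1/1 normal.
Total normal subgroups: 3.

3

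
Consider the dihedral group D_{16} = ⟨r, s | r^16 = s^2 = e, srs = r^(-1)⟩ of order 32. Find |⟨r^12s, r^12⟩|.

|⟨r^12s⟩| = 2 and |⟨r^12⟩| = 4, so |H| is a multiple of lcm(2, 4) = 4 and divides |G| = 32.
Closing under the operation: H = {e, r^4, r^8, r^12, s, r^4s, r^8s, r^12s}, so |H| = 8.

8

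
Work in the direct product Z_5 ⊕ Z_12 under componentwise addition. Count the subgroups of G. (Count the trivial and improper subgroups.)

12

|G| = 60, so by Lagrange every subgroup order divides 60. Divisors: 1, 2, 3, 4, 5, 6, 10, 12, 15, 20, 30, 60.
Subgroups by order — order 1: 1; order 2: 1; order 3: 1; order 4: 1; order 5: 1; order 6: 1; order 10: 1; order 12: 1; order 15: 1; order 20: 1; order 30: 1; order 60: 1.
Total: 1 + 1 + 1 + 1 + 1 + 1 + 1 + 1 + 1 + 1 + 1 + 1 = 12.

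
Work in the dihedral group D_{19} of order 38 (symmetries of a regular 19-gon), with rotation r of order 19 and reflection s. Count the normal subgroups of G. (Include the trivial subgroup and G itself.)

3

G has 22 subgroups. Checking conjugation-invariance by order — order 1: 1/1 normal; order 2: 0/19 normal; order 19: 1/1 normal; order 38: 1/1 normal.
Total normal subgroups: 3.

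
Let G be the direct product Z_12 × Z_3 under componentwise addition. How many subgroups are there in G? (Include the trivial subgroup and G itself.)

|G| = 36, so by Lagrange every subgroup order divides 36. Divisors: 1, 2, 3, 4, 6, 9, 12, 18, 36.
Subgroups by order — order 1: 1; order 2: 1; order 3: 4; order 4: 1; order 6: 4; order 9: 1; order 12: 4; order 18: 1; order 36: 1.
Total: 1 + 1 + 4 + 1 + 4 + 1 + 4 + 1 + 1 = 18.

18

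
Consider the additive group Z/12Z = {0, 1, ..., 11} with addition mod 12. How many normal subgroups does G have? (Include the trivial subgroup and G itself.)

G is abelian, so every subgroup is normal.
G has 6 subgroups in total, hence 6 normal subgroups.

6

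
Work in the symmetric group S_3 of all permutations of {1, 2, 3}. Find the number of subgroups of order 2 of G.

|G| = 6 and 2 | 6, so subgroups of order 2 are possible by Lagrange.
The subgroups of order 2 are: {e, (1 2)}; {e, (1 3)}; {e, (2 3)}.
So G has 3 subgroups of order 2.

3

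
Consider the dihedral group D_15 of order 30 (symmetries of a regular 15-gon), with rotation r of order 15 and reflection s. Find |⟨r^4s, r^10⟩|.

6

|⟨r^4s⟩| = 2 and |⟨r^10⟩| = 3, so |H| is a multiple of lcm(2, 3) = 6 and divides |G| = 30.
Closing under the operation: H = {e, r^5, r^10, r^4s, r^9s, r^14s}, so |H| = 6.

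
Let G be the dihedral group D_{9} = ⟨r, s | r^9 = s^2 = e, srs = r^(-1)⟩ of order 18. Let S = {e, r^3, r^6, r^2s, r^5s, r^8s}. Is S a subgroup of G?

|S| = 6 divides |G| = 18, consistent with Lagrange.
S contains the identity, every element's inverse is in S, and S is closed under ·: it is a subgroup.

Yes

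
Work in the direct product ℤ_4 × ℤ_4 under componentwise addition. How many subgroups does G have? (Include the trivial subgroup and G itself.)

|G| = 16, so by Lagrange every subgroup order divides 16. Divisors: 1, 2, 4, 8, 16.
Subgroups by order — order 1: 1; order 2: 3; order 4: 7; order 8: 3; order 16: 1.
Total: 1 + 3 + 7 + 3 + 1 = 15.

15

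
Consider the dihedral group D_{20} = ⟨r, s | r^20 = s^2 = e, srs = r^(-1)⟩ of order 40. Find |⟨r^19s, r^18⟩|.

|⟨r^19s⟩| = 2 and |⟨r^18⟩| = 10, so |H| is a multiple of lcm(2, 10) = 10 and divides |G| = 40.
Closing under the operation: H = {e, r^2, r^4, r^6, r^8, r^10, r^12, r^14, r^16, r^18, rs, r^3s, r^5s, r^7s, r^9s, r^11s, r^13s, r^15s, r^17s, r^19s}, so |H| = 20.

20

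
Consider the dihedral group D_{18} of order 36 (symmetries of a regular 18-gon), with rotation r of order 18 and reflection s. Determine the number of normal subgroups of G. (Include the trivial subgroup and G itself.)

9

G has 45 subgroups. Checking conjugation-invariance by order — order 1: 1/1 normal; order 2: 1/19 normal; order 3: 1/1 normal; order 4: 0/9 normal; order 6: 1/7 normal; order 9: 1/1 normal; order 12: 0/3 normal; order 18: 3/3 normal; order 36: 1/1 normal.
Total normal subgroups: 9.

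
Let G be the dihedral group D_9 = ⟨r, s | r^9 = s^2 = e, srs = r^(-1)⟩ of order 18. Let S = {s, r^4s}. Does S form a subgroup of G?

No

The identity e ∉ S, so S is not a subgroup.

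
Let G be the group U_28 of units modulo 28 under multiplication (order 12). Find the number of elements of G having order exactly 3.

The elements of order 3 are: 9, 25.
That's 2.

2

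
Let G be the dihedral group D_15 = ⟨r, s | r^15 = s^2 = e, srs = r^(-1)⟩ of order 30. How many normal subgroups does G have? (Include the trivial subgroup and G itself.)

5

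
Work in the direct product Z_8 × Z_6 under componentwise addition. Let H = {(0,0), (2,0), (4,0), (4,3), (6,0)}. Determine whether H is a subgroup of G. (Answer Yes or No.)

|H| = 5 does not divide |G| = 48, so by Lagrange H is not a subgroup.

No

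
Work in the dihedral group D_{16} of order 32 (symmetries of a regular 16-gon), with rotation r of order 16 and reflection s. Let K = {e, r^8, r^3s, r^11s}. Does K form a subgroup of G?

Yes

|K| = 4 divides |G| = 32, consistent with Lagrange.
K contains the identity, every element's inverse is in K, and K is closed under ·: it is a subgroup.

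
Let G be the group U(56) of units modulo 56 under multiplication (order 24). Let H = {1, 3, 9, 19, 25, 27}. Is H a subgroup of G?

Yes

|H| = 6 divides |G| = 24, consistent with Lagrange.
H contains the identity, every element's inverse is in H, and H is closed under ·: it is a subgroup.
In fact H = ⟨3⟩.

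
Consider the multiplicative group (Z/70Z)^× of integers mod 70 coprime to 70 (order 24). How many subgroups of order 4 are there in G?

3

|G| = 24 and 4 | 24, so subgroups of order 4 are possible by Lagrange.
The subgroups of order 4 are: {1, 13, 27, 29}; {1, 29, 41, 69}; {1, 29, 43, 57}.
So G has 3 subgroups of order 4.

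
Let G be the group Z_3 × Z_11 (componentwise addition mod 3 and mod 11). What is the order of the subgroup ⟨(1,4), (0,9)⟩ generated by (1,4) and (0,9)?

33

|⟨(1,4)⟩| = 33 and |⟨(0,9)⟩| = 11, so |H| is a multiple of lcm(33, 11) = 33 and divides |G| = 33.
Closing {(1,4), (0,9)} under the group operation gives all of G, so |H| = 33.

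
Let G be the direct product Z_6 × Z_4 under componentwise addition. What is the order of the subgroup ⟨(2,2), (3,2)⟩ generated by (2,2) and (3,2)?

12

|⟨(2,2)⟩| = 6 and |⟨(3,2)⟩| = 2, so |H| is a multiple of lcm(6, 2) = 6 and divides |G| = 24.
Closing under the operation: H = {(0,0), (0,2), (1,0), (1,2), (2,0), (2,2), (3,0), (3,2), (4,0), (4,2), (5,0), (5,2)}, so |H| = 12.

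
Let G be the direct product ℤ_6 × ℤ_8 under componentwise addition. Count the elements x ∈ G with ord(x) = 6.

6

An element (a,b) has order lcm(ord(a), ord(b)); count pairs with lcm equal to 6.
Enumerating gives 6 such elements.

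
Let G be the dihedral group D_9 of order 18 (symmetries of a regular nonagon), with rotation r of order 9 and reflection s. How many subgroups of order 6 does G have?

|G| = 18 and 6 | 18, so subgroups of order 6 are possible by Lagrange.
The subgroups of order 6 are: {e, r^3, r^6, r^2s, r^5s, r^8s}; {e, r^3, r^6, s, r^3s, r^6s}; {e, r^3, r^6, rs, r^4s, r^7s}.
So G has 3 subgroups of order 6.

3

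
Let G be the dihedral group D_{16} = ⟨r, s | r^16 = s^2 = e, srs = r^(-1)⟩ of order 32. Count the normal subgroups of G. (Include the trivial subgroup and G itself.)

8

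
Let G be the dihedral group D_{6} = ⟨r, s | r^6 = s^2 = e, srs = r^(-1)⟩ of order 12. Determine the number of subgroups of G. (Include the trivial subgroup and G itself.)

|G| = 12, so by Lagrange every subgroup order divides 12. Divisors: 1, 2, 3, 4, 6, 12.
Subgroups by order — order 1: 1; order 2: 7; order 3: 1; order 4: 3; order 6: 3; order 12: 1.
Total: 1 + 7 + 1 + 3 + 3 + 1 = 16.

16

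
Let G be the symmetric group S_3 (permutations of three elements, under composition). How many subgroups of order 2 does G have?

|G| = 6 and 2 | 6, so subgroups of order 2 are possible by Lagrange.
The subgroups of order 2 are: {e, (1 2)}; {e, (1 3)}; {e, (2 3)}.
So G has 3 subgroups of order 2.

3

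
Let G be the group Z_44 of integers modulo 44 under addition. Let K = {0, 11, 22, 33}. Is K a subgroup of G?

|K| = 4 divides |G| = 44, consistent with Lagrange.
K contains the identity, every element's inverse is in K, and K is closed under +: it is a subgroup.
In fact K = ⟨33⟩.

Yes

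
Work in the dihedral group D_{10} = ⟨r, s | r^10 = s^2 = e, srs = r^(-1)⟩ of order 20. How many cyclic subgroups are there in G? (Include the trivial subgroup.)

Each element a generates a cyclic subgroup ⟨a⟩; distinct elements may generate the same one (a cyclic group of order d has φ(d) generators).
Cyclic subgroups by order — order 1: 1; order 2: 11; order 5: 1; order 10: 1.
Total: 14.

14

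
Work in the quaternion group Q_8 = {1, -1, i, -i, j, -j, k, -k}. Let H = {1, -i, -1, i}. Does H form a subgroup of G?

|H| = 4 divides |G| = 8, consistent with Lagrange.
H contains the identity, every element's inverse is in H, and H is closed under ·: it is a subgroup.
In fact H = ⟨-i⟩.

Yes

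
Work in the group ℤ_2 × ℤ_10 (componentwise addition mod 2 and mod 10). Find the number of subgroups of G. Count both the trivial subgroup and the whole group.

10

|G| = 20, so by Lagrange every subgroup order divides 20. Divisors: 1, 2, 4, 5, 10, 20.
Subgroups by order — order 1: 1; order 2: 3; order 4: 1; order 5: 1; order 10: 3; order 20: 1.
Total: 1 + 3 + 1 + 1 + 3 + 1 = 10.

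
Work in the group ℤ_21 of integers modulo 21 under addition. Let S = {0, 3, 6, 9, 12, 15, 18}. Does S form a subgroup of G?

Yes

|S| = 7 divides |G| = 21, consistent with Lagrange.
S contains the identity, every element's inverse is in S, and S is closed under +: it is a subgroup.
In fact S = ⟨18⟩.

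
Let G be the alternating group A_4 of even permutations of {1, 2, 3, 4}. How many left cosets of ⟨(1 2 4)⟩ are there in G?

4

|⟨(1 2 4)⟩| = 3 and |G| = 12.
By Lagrange, [G : H] = |G|/|H| = 12/3 = 4.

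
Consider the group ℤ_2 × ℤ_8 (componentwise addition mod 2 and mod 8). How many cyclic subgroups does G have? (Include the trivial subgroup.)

A cyclic subgroup of order d is generated by each of its φ(d) elements of order d, so the cyclic subgroups of order d number (#elements of order d)/φ(d).
Cyclic subgroups by order — order 1: 1; order 2: 3; order 4: 2; order 8: 2.
Total: 8.

8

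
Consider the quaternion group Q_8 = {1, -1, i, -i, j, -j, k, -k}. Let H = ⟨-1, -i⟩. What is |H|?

4

|⟨-1⟩| = 2 and |⟨-i⟩| = 4, so |H| is a multiple of lcm(2, 4) = 4 and divides |G| = 8.
Closing under the operation: H = {1, -1, i, -i}, so |H| = 4.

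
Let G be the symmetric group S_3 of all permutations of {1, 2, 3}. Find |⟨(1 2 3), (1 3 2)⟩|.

3

|⟨(1 2 3)⟩| = 3 and |⟨(1 3 2)⟩| = 3, so |H| is a multiple of lcm(3, 3) = 3 and divides |G| = 6.
Closing under the operation: H = {e, (1 2 3), (1 3 2)}, so |H| = 3.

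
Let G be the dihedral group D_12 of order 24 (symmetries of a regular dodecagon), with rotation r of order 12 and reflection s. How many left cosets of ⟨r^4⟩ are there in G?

|⟨r^4⟩| = 3 and |G| = 24.
By Lagrange, [G : H] = |G|/|H| = 24/3 = 8.

8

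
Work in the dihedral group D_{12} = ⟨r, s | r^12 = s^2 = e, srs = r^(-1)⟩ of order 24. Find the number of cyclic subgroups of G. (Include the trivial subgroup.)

18

Group the elements of G by the cyclic subgroup they generate; each cyclic subgroup of order d accounts for φ(d) elements.
Cyclic subgroups by order — order 1: 1; order 2: 13; order 3: 1; order 4: 1; order 6: 1; order 12: 1.
Total: 18.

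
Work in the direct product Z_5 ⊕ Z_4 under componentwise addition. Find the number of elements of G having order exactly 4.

2

An element (a,b) has order lcm(ord(a), ord(b)); count pairs with lcm equal to 4.
Enumerating gives 2 such elements.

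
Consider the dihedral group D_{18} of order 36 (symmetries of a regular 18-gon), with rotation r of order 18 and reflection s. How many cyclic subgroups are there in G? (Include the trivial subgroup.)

Group the elements of G by the cyclic subgroup they generate; each cyclic subgroup of order d accounts for φ(d) elements.
Cyclic subgroups by order — order 1: 1; order 2: 19; order 3: 1; order 6: 1; order 9: 1; order 18: 1.
Total: 24.

24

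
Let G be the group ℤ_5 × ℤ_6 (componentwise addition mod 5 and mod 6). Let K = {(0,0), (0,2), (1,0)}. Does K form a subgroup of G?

(1,0) ∈ K but its inverse (4,0) ∉ K, so K is not a subgroup.

No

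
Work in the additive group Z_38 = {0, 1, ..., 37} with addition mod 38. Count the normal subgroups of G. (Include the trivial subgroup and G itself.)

4

G is abelian, so every subgroup is normal.
G has 4 subgroups in total, hence 4 normal subgroups.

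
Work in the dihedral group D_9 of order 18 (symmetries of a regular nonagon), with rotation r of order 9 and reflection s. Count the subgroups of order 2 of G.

9

|G| = 18 and 2 | 18, so subgroups of order 2 are possible by Lagrange.
The subgroups of order 2 are: {e, r^2s}; {e, r^3s}; {e, r^4s}; {e, r^5s}; … (9 in all).
So G has 9 subgroups of order 2.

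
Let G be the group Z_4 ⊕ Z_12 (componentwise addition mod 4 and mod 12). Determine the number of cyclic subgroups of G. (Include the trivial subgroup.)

20

Group the elements of G by the cyclic subgroup they generate; each cyclic subgroup of order d accounts for φ(d) elements.
Cyclic subgroups by order — order 1: 1; order 2: 3; order 3: 1; order 4: 6; order 6: 3; order 12: 6.
Total: 20.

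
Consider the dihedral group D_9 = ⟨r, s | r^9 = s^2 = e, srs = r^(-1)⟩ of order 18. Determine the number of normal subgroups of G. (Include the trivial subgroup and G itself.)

4

G has 16 subgroups. Checking conjugation-invariance by order — order 1: 1/1 normal; order 2: 0/9 normal; order 3: 1/1 normal; order 6: 0/3 normal; order 9: 1/1 normal; order 18: 1/1 normal.
Total normal subgroups: 4.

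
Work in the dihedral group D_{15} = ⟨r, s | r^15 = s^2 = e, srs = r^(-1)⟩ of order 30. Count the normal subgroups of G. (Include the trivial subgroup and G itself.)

5

G has 28 subgroups. Checking conjugation-invariance by order — order 1: 1/1 normal; order 2: 0/15 normal; order 3: 1/1 normal; order 5: 1/1 normal; order 6: 0/5 normal; order 10: 0/3 normal; order 15: 1/1 normal; order 30: 1/1 normal.
Total normal subgroups: 5.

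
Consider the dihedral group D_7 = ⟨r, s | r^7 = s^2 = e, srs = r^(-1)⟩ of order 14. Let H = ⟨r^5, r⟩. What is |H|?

7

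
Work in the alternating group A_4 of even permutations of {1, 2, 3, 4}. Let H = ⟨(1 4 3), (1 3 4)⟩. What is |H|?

|⟨(1 4 3)⟩| = 3 and |⟨(1 3 4)⟩| = 3, so |H| is a multiple of lcm(3, 3) = 3 and divides |G| = 12.
Closing under the operation: H = {e, (1 3 4), (1 4 3)}, so |H| = 3.

3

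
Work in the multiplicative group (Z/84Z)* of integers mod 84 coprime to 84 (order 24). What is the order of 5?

6

Compute successive powers of 5 mod 84: 5, 25, 41, 37, 17, 1; 5^6 ≡ 1 (mod 84).
So |⟨5⟩| = 6.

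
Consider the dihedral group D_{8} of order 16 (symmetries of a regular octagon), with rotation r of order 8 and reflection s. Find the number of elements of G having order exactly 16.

No element of G has order 16 (even though 16 | 16).

0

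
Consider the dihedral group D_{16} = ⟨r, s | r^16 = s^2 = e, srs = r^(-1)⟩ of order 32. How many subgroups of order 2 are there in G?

17

|G| = 32 and 2 | 32, so subgroups of order 2 are possible by Lagrange.
The subgroups of order 2 are: {e, r^10s}; {e, r^11s}; {e, r^12s}; {e, r^13s}; … (17 in all).
So G has 17 subgroups of order 2.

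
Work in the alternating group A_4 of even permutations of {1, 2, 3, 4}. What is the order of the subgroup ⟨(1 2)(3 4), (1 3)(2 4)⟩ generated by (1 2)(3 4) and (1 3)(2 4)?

|⟨(1 2)(3 4)⟩| = 2 and |⟨(1 3)(2 4)⟩| = 2, so |H| is a multiple of lcm(2, 2) = 2 and divides |G| = 12.
Closing under the operation: H = {e, (1 2)(3 4), (1 3)(2 4), (1 4)(2 3)}, so |H| = 4.

4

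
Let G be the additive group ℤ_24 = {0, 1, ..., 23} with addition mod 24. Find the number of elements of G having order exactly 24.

8

In a cyclic group of order 24, the number of elements of order d (for d | 24) is φ(d).
φ(24) = 8.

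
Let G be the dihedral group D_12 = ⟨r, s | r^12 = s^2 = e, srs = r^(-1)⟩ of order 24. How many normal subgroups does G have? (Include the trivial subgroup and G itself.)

9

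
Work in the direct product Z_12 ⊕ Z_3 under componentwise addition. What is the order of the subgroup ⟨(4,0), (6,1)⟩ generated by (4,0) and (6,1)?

18

|⟨(4,0)⟩| = 3 and |⟨(6,1)⟩| = 6, so |H| is a multiple of lcm(3, 6) = 6 and divides |G| = 36.
Closing under the operation: H = {(0,0), (0,1), (0,2), (2,0), (2,1), (2,2), (4,0), (4,1), (4,2), (6,0), (6,1), (6,2), (8,0), (8,1), (8,2), (10,0), (10,1), (10,2)}, so |H| = 18.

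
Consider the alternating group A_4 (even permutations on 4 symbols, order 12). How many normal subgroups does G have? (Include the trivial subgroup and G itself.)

3

G has 10 subgroups. Checking conjugation-invariance by order — order 1: 1/1 normal; order 2: 0/3 normal; order 3: 0/4 normal; order 4: 1/1 normal; order 12: 1/1 normal.
Total normal subgroups: 3.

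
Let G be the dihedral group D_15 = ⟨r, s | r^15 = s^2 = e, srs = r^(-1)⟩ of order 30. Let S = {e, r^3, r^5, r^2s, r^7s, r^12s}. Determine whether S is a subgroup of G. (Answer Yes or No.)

No

r^5 ∈ S but its inverse r^10 ∉ S, so S is not a subgroup.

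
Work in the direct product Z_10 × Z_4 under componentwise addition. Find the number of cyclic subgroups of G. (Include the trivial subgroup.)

12

Each element a generates a cyclic subgroup ⟨a⟩; distinct elements may generate the same one (a cyclic group of order d has φ(d) generators).
Cyclic subgroups by order — order 1: 1; order 2: 3; order 4: 2; order 5: 1; order 10: 3; order 20: 2.
Total: 12.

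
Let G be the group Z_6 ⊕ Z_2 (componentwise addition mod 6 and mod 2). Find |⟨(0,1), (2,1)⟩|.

|⟨(0,1)⟩| = 2 and |⟨(2,1)⟩| = 6, so |H| is a multiple of lcm(2, 6) = 6 and divides |G| = 12.
Closing under the operation: H = {(0,0), (0,1), (2,0), (2,1), (4,0), (4,1)}, so |H| = 6.

6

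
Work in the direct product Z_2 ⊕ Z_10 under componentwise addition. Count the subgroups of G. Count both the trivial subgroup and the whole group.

|G| = 20, so by Lagrange every subgroup order divides 20. Divisors: 1, 2, 4, 5, 10, 20.
Subgroups by order — order 1: 1; order 2: 3; order 4: 1; order 5: 1; order 10: 3; order 20: 1.
Total: 1 + 3 + 1 + 1 + 3 + 1 = 10.

10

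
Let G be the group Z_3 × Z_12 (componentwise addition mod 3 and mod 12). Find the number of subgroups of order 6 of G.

|G| = 36 and 6 | 36, so subgroups of order 6 are possible by Lagrange.
The subgroups of order 6 are: {(0,0), (0,2), (0,4), (0,6), (0,8), (0,10)}; {(0,0), (0,6), (1,0), (1,6), (2,0), (2,6)}; {(0,0), (0,6), (1,4), (1,10), (2,2), (2,8)}; {(0,0), (0,6), (1,2), (1,8), (2,4), (2,10)}.
So G has 4 subgroups of order 6.

4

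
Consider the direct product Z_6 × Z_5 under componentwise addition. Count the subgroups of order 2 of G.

|G| = 30 and 2 | 30, so subgroups of order 2 are possible by Lagrange.
The subgroups of order 2 are: {(0,0), (3,0)}.
So G has 1 subgroup of order 2.

1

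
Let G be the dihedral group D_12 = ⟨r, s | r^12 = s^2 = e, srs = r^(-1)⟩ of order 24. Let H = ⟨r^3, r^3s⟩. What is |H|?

8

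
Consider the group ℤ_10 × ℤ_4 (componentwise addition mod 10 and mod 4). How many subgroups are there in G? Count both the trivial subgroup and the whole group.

16

|G| = 40, so by Lagrange every subgroup order divides 40. Divisors: 1, 2, 4, 5, 8, 10, 20, 40.
Subgroups by order — order 1: 1; order 2: 3; order 4: 3; order 5: 1; order 8: 1; order 10: 3; order 20: 3; order 40: 1.
Total: 1 + 3 + 3 + 1 + 1 + 3 + 3 + 1 = 16.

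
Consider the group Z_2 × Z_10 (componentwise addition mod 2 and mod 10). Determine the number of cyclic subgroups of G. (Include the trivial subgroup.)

8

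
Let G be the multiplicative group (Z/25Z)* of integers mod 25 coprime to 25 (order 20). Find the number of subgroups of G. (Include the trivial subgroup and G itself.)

|G| = 20, so by Lagrange every subgroup order divides 20. Divisors: 1, 2, 4, 5, 10, 20.
Subgroups by order — order 1: 1; order 2: 1; order 4: 1; order 5: 1; order 10: 1; order 20: 1.
Total: 1 + 1 + 1 + 1 + 1 + 1 = 6.

6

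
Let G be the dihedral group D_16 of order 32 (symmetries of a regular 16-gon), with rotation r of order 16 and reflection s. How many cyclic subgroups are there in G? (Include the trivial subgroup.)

Group the elements of G by the cyclic subgroup they generate; each cyclic subgroup of order d accounts for φ(d) elements.
Cyclic subgroups by order — order 1: 1; order 2: 17; order 4: 1; order 8: 1; order 16: 1.
Total: 21.

21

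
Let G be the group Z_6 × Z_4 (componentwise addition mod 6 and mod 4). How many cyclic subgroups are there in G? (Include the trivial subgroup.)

12

A cyclic subgroup of order d is generated by each of its φ(d) elements of order d, so the cyclic subgroups of order d number (#elements of order d)/φ(d).
Cyclic subgroups by order — order 1: 1; order 2: 3; order 3: 1; order 4: 2; order 6: 3; order 12: 2.
Total: 12.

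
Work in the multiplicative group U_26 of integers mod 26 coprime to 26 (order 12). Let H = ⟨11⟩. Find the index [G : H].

|⟨11⟩| = 12 and |G| = 12.
By Lagrange, [G : H] = |G|/|H| = 12/12 = 1.

1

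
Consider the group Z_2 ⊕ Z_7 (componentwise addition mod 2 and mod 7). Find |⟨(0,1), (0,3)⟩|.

7

|⟨(0,1)⟩| = 7 and |⟨(0,3)⟩| = 7, so |H| is a multiple of lcm(7, 7) = 7 and divides |G| = 14.
Closing under the operation: H = {(0,0), (0,1), (0,2), (0,3), (0,4), (0,5), (0,6)}, so |H| = 7.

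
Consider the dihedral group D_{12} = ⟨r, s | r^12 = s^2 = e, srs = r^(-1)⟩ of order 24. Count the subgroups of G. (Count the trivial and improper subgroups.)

|G| = 24, so by Lagrange every subgroup order divides 24. Divisors: 1, 2, 3, 4, 6, 8, 12, 24.
Subgroups by order — order 1: 1; order 2: 13; order 3: 1; order 4: 7; order 6: 5; order 8: 3; order 12: 3; order 24: 1.
Total: 1 + 13 + 1 + 7 + 5 + 3 + 3 + 1 = 34.

34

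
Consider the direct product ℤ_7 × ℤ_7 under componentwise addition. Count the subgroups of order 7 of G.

8

|G| = 49 and 7 | 49, so subgroups of order 7 are possible by Lagrange.
The subgroups of order 7 are: {(0,0), (0,1), (0,2), (0,3), (0,4), (0,5), (0,6)}; {(0,0), (1,0), (2,0), (3,0), (4,0), (5,0), (6,0)}; {(0,0), (1,1), (2,2), (3,3), (4,4), (5,5), (6,6)}; {(0,0), (1,2), (2,4), (3,6), (4,1), (5,3), (6,5)}; … (8 in all).
So G has 8 subgroups of order 7.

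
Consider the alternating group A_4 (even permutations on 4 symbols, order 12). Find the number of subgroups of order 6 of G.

|G| = 12 and 6 | 12, so subgroups of order 6 are possible by Lagrange.
Checking all subgroups of G, none has order 6.
So G has 0 subgroups of order 6.

0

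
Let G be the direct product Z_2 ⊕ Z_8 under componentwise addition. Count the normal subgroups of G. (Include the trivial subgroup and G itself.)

11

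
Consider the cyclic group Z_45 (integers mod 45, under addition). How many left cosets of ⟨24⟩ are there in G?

|⟨24⟩| = 15 and |G| = 45.
By Lagrange, [G : H] = |G|/|H| = 45/15 = 3.

3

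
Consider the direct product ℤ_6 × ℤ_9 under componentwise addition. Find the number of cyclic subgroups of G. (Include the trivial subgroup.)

16

Group the elements of G by the cyclic subgroup they generate; each cyclic subgroup of order d accounts for φ(d) elements.
Cyclic subgroups by order — order 1: 1; order 2: 1; order 3: 4; order 6: 4; order 9: 3; order 18: 3.
Total: 16.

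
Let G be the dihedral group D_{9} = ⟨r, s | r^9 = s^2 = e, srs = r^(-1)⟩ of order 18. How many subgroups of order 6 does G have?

3

|G| = 18 and 6 | 18, so subgroups of order 6 are possible by Lagrange.
The subgroups of order 6 are: {e, r^3, r^6, r^2s, r^5s, r^8s}; {e, r^3, r^6, s, r^3s, r^6s}; {e, r^3, r^6, rs, r^4s, r^7s}.
So G has 3 subgroups of order 6.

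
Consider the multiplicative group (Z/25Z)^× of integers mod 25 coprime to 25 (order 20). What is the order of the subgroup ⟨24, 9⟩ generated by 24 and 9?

10

|⟨24⟩| = 2 and |⟨9⟩| = 10, so |H| is a multiple of lcm(2, 10) = 10 and divides |G| = 20.
Closing under the operation: H = {1, 4, 6, 9, 11, 14, 16, 19, 21, 24}, so |H| = 10.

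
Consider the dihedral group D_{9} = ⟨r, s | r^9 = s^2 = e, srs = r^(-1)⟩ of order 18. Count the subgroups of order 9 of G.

1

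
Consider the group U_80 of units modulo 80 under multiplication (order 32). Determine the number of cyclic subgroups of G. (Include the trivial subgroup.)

20

Each element a generates a cyclic subgroup ⟨a⟩; distinct elements may generate the same one (a cyclic group of order d has φ(d) generators).
Cyclic subgroups by order — order 1: 1; order 2: 7; order 4: 12.
Total: 20.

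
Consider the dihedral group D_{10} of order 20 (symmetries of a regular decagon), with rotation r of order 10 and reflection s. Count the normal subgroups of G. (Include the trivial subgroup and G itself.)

7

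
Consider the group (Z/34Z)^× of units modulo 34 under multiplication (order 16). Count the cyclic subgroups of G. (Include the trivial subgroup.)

5

A cyclic subgroup of order d is generated by each of its φ(d) elements of order d, so the cyclic subgroups of order d number (#elements of order d)/φ(d).
Cyclic subgroups by order — order 1: 1; order 2: 1; order 4: 1; order 8: 1; order 16: 1.
Total: 5.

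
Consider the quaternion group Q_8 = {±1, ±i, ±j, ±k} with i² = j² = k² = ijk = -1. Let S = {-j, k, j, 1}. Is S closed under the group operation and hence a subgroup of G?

k ∈ S but its inverse -k ∉ S, so S is not a subgroup.

No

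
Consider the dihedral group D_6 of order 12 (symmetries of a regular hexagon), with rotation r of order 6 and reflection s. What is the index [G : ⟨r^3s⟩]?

6

|⟨r^3s⟩| = 2 and |G| = 12.
By Lagrange, [G : H] = |G|/|H| = 12/2 = 6.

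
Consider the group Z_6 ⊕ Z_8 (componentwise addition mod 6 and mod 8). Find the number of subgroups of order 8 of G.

|G| = 48 and 8 | 48, so subgroups of order 8 are possible by Lagrange.
The subgroups of order 8 are: {(0,0), (0,1), (0,2), (0,3), (0,4), (0,5), (0,6), (0,7)}; {(0,0), (0,2), (0,4), (0,6), (3,0), (3,2), (3,4), (3,6)}; {(0,0), (0,2), (0,4), (0,6), (3,1), (3,3), (3,5), (3,7)}.
So G has 3 subgroups of order 8.

3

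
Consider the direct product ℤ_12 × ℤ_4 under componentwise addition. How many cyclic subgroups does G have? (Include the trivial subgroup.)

Each element a generates a cyclic subgroup ⟨a⟩; distinct elements may generate the same one (a cyclic group of order d has φ(d) generators).
Cyclic subgroups by order — order 1: 1; order 2: 3; order 3: 1; order 4: 6; order 6: 3; order 12: 6.
Total: 20.

20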